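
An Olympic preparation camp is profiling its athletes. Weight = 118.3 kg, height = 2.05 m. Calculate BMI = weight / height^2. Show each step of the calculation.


height^2 = 2.05^2 = 4.2025
BMI = 118.3 / 4.2025 = 28.15 kg/m^2

28.15 kg/m^2


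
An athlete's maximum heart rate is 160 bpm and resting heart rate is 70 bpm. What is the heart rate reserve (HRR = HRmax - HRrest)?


HRR = HRmax - HRrest
= 160 - 70
= 90 bpm

90 bpm


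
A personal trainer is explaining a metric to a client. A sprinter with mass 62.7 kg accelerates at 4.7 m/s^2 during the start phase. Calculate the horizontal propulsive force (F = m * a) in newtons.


F = m * a
= 62.7 * 4.7
= 294.69 N

294.69 N


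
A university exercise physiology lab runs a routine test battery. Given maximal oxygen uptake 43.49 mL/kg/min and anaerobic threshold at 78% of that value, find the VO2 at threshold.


Percentage as decimal = 0.78
VO2 at AT = 43.49 * 0.78 = 33.92 mL/kg/min

33.92 mL/kg/min


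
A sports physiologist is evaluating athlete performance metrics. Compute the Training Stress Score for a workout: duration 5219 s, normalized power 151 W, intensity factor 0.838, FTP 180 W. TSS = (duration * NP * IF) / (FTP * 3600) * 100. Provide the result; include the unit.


Product = 5219 * 151 * 0.838 = 660401.822
Base = 180 * 3600 = 648000
TSS = 660401.822 / 648000 * 100 = 101.91

101.91 TSS


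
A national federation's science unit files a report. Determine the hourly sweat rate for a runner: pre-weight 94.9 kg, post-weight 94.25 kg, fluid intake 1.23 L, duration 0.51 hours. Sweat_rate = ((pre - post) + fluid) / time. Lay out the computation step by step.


Mass lost = 94.9 - 94.25 = 0.65 kg
Add fluid consumed: 0.65 + 1.23 = 1.88 L total sweat
Sweat rate = 1.88 / 0.51 = 3.686 L/h

3.686 L/h


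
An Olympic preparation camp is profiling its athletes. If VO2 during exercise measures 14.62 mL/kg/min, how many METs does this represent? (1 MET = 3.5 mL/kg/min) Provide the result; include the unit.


METs = VO2 / 3.5 = 14.62 / 3.5 = 4.18

4.18 METs


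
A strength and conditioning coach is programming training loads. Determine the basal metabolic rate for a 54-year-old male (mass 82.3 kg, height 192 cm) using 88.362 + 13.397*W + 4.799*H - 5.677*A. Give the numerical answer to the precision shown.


BMR = 88.362 + 13.397*82.3 + 4.799*192 - 5.677*54
= 1805.79 kcal/day

1805.79 kcal/day


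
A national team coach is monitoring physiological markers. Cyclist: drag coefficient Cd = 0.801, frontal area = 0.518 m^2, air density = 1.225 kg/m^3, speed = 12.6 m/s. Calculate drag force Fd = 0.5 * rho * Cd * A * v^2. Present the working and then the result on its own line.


v^2 = 12.6^2 = 158.76
Fd = 0.5 * 1.225 * 0.801 * 0.518 * 158.76
= 40.347 N

40.347 N


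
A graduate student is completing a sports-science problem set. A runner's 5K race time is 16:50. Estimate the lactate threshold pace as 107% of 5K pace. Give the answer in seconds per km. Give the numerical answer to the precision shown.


Total race time = 16*60 + 50 = 1010 seconds
5K pace = 1010 / 5 = 202.0 sec/km
LT pace = 202.0 * 1.07 = 216.14 sec/km

216.14 s/km


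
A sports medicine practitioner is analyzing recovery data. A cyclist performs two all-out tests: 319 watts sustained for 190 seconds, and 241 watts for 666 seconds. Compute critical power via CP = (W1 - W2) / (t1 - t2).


W1 = P1 * t1 = 319 * 190 = 60610 J
W2 = P2 * t2 = 241 * 666 = 160506 J
CP = (60610 - 160506) / (190 - 666)
= 209.87 W

209.87 W


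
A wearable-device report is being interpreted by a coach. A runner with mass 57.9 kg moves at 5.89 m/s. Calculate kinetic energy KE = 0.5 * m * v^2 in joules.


v^2 = 5.89^2 = 34.6921
KE = 0.5 * 57.9 * 34.6921
= 1004.34 J

1004.34 J


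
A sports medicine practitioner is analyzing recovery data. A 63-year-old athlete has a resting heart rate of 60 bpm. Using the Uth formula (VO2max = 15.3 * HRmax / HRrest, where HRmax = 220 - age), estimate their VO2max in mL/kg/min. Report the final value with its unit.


HRmax = 220 - 63 = 157 bpm
Ratio = HRmax / HRrest = 157 / 60 = 2.6167
VO2max = 15.3 * 2.6167 = 40.04 mL/kg/min

40.04 mL/kg/min


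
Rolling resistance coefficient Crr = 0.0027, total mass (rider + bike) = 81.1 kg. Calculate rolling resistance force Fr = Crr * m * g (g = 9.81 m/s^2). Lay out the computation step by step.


Fr = Crr * m * g
= 0.0027 * 81.1 * 9.81
= 2.148 N

2.148 N


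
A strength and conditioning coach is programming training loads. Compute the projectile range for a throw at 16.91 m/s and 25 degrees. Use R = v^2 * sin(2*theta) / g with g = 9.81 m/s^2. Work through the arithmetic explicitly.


Two times the angle = 50 degrees
sin(50) = 0.766044
R = 285.9481 * 0.766044 / 9.81 = 22.329 m

22.329 m


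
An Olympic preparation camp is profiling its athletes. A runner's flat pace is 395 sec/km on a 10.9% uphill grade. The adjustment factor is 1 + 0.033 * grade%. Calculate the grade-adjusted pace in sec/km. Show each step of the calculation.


Factor = 1 + 0.033 * 10.9 = 1.3597
Adjusted pace = 395 * 1.3597
= 537.08 sec/km

537.08 s/km


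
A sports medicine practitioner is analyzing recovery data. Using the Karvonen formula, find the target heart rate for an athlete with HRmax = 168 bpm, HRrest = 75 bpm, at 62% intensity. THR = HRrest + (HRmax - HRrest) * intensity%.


HRR = 168 - 75 = 93
THR = 75 + 93 * 0.62
= 75 + 57.66
= 132.66 bpm

132.66 bpm


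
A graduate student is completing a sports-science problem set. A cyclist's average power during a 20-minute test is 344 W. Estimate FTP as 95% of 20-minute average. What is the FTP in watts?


FTP = 20-min power * 0.95
= 344 * 0.95
= 326.8 W

326.8 W


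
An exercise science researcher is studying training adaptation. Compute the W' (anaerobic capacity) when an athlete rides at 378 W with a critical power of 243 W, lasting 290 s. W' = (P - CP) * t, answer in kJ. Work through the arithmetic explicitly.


Above-CP power = 135 W
Duration = 290 s
W' = 135 * 290 = 39150 J
Convert: 39150 / 1000 = 39.15 kJ

39.15 kJ


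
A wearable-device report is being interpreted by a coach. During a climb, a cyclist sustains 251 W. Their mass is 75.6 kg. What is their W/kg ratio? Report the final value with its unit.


Power-to-weight = 251 W / 75.6 kg
= 3.32 W/kg

3.32 W/kg


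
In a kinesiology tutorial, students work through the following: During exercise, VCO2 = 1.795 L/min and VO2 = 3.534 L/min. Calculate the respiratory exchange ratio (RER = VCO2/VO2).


RER = VCO2 / VO2
= 1.795 / 3.534
= 0.5079

0.5079


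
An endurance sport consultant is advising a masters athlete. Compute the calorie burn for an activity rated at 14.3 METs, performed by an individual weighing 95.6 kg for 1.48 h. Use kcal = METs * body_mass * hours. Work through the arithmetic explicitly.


Product of METs and mass = 14.3 * 95.6 = 1367.08
Total kcal = 1367.08 * 1.48 = 2023.28 kcal

2023.28 kcal


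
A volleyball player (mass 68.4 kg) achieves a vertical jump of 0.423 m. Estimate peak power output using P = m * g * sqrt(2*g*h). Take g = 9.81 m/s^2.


2 * g * h = 2 * 9.81 * 0.423 = 8.29926
sqrt(8.29926) = 2.880844 m/s
P = 68.4 * 9.81 * 2.880844 = 1933.06 W

1933.06 W


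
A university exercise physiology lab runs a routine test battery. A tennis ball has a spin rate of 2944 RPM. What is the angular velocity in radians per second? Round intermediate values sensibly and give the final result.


Convert RPM to rad/s: multiply by 2*pi and divide by 60
omega = 2944 * 2 * pi / 60
= 308.295 rad/s

308.295 rad/s


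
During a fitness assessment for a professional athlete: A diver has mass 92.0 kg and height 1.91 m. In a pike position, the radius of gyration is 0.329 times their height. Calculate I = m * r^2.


r = 0.329 * 1.91 = 0.62839 m
I = m * r^2 = 92.0 * 0.394874 = 36.328 kg*m^2

36.328 kg*m^2


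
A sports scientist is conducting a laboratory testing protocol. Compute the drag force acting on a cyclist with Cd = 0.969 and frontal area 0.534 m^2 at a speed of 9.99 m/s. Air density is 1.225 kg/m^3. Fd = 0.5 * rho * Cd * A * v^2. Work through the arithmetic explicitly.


Step 1: v^2 = 99.8001
Step 2: Fd = 0.5 * 1.225 * 0.969 * 0.534 * 99.8001
= 31.63 N

31.63 N


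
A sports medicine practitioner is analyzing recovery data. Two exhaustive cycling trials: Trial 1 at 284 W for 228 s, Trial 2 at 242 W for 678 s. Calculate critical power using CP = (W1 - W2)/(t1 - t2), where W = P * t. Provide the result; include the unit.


W1 = 284 * 228 = 64752 J
W2 = 242 * 678 = 164076 J
CP = (64752 - 164076) / (228 - 678)
= -99324 / -450
= 220.72 W

220.72 W


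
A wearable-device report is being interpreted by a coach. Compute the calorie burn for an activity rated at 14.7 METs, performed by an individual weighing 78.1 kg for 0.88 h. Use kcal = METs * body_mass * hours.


Product of METs and mass = 14.7 * 78.1 = 1148.07
Total kcal = 1148.07 * 0.88 = 1010.3 kcal

1010.3 kcal


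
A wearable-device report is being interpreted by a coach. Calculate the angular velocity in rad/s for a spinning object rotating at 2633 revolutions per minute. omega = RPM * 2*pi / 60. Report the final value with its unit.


omega = RPM * 2*pi / 60
= 2633 * 6.28318531 / 60
= 275.727 rad/s

275.727 rad/s


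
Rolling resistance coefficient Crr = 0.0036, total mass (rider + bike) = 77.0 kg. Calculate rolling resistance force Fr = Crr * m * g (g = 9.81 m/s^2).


Fr = Crr * m * g
= 0.0036 * 77.0 * 9.81
= 2.719 N

2.719 N


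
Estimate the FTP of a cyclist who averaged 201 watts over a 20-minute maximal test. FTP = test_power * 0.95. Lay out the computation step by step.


FTP = 201 * 0.95 = 190.95 W

190.95 W


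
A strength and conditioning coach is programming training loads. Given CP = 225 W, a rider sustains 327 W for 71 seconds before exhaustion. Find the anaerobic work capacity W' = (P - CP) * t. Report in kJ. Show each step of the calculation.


Excess power = 327 - 225 = 102 W
Work above CP = 102 * 71 = 7242 J
W' = 7.242 kJ

7.242 kJ


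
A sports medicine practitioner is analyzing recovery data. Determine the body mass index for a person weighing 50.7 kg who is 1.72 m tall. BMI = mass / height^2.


BMI = mass / height^2
= 50.7 / 1.72^2
= 50.7 / 2.9584
= 17.14 kg/m^2

17.14 kg/m^2


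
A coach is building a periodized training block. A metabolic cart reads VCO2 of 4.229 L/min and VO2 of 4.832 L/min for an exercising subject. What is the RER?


RER = VCO2 / VO2 = 4.229 / 4.832 = 0.8752

0.8752


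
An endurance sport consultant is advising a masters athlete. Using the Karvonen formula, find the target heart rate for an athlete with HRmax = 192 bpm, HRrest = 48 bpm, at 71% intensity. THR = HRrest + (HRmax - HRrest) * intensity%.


HRR = 192 - 48 = 144
THR = 48 + 144 * 0.71
= 48 + 102.24
= 150.24 bpm

150.24 bpm


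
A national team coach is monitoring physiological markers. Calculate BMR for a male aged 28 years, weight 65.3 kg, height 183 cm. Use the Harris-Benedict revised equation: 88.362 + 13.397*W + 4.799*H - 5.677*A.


Substituting values:
W term = 13.397 * 65.3 = 874.8241
H term = 4.799 * 183 = 878.217
A term = 5.677 * 28 = 158.956
BMR = 1682.45 kcal/day

1682.45 kcal/day


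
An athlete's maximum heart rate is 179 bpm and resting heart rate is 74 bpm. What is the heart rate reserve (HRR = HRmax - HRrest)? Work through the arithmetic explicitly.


HRR = HRmax - HRrest
= 179 - 74
= 105 bpm

105 bpm


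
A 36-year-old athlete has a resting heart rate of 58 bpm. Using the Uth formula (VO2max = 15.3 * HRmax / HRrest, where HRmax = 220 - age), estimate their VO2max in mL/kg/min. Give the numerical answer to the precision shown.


HRmax = 220 - 36 = 184 bpm
Ratio = HRmax / HRrest = 184 / 58 = 3.1724
VO2max = 15.3 * 3.1724 = 48.54 mL/kg/min

48.54 mL/kg/min


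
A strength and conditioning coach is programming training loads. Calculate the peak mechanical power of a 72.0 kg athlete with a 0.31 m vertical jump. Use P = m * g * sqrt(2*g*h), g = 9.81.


First, sqrt(2gh) = sqrt(2 * 9.81 * 0.31)
= sqrt(6.0822) = 2.466212 m/s
Power = 72.0 * 9.81 * 2.466212 = 1741.93 W

1741.93 W


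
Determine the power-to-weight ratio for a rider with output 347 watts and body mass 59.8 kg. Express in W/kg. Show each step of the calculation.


P/W = 347 / 59.8 = 5.803 W/kg

5.803 W/kg


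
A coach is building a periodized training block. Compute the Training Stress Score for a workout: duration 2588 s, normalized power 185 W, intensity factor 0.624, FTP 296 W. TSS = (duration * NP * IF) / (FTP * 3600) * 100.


Product = 2588 * 185 * 0.624 = 298758.72
Base = 296 * 3600 = 1065600
TSS = 298758.72 / 1065600 * 100 = 28.04

28.04 TSS


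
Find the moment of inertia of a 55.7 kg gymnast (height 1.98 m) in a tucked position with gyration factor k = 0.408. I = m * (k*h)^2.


Radius of gyration = 0.408 * 1.98 = 0.80784 m
I = 55.7 * 0.80784^2
= 55.7 * 0.652605
= 36.35 kg*m^2

36.35 kg*m^2


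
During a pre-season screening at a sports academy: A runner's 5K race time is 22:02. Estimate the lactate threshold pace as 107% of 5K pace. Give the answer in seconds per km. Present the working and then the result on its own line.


Total race time = 22*60 + 2 = 1322 seconds
5K pace = 1322 / 5 = 264.4 sec/km
LT pace = 264.4 * 1.07 = 282.91 sec/km

282.91 s/km


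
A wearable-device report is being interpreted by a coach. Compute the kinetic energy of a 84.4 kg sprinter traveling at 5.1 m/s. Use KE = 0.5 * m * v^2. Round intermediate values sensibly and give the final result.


Velocity squared = 26.01
KE = 0.5 * 84.4 * 26.01 = 1097.62 J

1097.62 J


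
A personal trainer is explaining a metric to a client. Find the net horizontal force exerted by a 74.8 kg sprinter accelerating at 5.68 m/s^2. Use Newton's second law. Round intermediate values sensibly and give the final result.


Newton's second law: F = m * a
F = 74.8 * 5.68 = 424.86 N

424.86 N


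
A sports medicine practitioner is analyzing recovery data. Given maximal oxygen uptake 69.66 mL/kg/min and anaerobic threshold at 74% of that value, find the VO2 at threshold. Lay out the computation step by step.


Percentage as decimal = 0.74
VO2 at AT = 69.66 * 0.74 = 51.55 mL/kg/min

51.55 mL/kg/min


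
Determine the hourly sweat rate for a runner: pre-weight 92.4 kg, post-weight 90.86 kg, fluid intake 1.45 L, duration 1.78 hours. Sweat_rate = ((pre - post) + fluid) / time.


Mass lost = 92.4 - 90.86 = 1.54 kg
Add fluid consumed: 1.54 + 1.45 = 2.99 L total sweat
Sweat rate = 2.99 / 1.78 = 1.68 L/h

1.68 L/h


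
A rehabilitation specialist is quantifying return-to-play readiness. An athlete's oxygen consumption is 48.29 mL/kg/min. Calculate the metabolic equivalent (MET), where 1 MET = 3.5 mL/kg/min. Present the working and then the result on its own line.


MET = VO2 / 3.5
= 48.29 / 3.5
= 13.8 METs

13.8 METs


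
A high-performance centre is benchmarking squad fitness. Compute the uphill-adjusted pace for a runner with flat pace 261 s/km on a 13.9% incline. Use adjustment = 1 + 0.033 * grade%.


Adjustment factor = 1 + 0.033 * 13.9 = 1.4587
Grade-adjusted pace = 261 * 1.4587 = 380.72 s/km

380.72 s/km


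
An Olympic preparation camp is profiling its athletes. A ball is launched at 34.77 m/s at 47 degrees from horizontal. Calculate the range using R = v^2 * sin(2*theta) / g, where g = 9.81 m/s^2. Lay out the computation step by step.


sin(2 * 47) = sin(94) = 0.997564
v^2 = 34.77^2 = 1208.9529
R = 1208.9529 * 0.997564 / 9.81
= 122.937 m

122.937 m


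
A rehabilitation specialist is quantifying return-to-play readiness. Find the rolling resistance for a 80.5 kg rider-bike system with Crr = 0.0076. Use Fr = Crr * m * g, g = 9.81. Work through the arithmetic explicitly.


m * g = 80.5 * 9.81 = 789.705 N
Fr = 0.0076 * 789.705 = 6.002 N

6.002 N


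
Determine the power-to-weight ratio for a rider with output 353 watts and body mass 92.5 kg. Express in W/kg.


P/W = 353 / 92.5 = 3.816 W/kg

3.816 W/kg


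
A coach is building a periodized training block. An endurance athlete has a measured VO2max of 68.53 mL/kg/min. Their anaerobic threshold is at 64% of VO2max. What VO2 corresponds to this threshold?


Anaerobic threshold VO2 = VO2max * 64%
= 68.53 * 0.64
= 43.86 mL/kg/min

43.86 mL/kg/min


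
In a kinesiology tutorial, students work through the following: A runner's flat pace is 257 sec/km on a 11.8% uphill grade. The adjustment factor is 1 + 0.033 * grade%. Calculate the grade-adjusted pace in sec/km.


Factor = 1 + 0.033 * 11.8 = 1.3894
Adjusted pace = 257 * 1.3894
= 357.08 sec/km

357.08 s/km


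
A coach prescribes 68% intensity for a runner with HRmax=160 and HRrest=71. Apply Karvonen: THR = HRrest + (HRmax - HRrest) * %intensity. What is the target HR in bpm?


Heart rate reserve = 160 - 71 = 89
Intensity fraction = 68 / 100 = 0.68
THR = 71 + 89 * 0.68 = 131.52 bpm

131.52 bpm


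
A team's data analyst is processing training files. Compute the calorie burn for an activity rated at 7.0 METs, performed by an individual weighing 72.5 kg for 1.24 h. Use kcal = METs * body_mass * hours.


Product of METs and mass = 7.0 * 72.5 = 507.5
Total kcal = 507.5 * 1.24 = 629.3 kcal

629.3 kcal


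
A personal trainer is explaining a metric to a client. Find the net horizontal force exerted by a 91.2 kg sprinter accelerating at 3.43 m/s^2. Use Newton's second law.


Newton's second law: F = m * a
F = 91.2 * 3.43 = 312.82 N

312.82 N


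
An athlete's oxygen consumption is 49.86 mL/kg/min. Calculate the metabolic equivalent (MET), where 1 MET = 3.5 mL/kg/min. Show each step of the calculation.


MET = VO2 / 3.5
= 49.86 / 3.5
= 14.25 METs

14.25 METs


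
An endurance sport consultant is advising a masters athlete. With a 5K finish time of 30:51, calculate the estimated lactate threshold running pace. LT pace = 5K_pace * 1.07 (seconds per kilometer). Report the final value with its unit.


Race duration = 1851 s for 5 km
Average pace = 1851 / 5 = 370.2 s/km
LT pace = 370.2 * 1.07
= 396.11 s/km

396.11 s/km


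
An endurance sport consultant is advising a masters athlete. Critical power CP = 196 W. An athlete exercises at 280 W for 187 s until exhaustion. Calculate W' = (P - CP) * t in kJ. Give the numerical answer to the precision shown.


P - CP = 280 - 196 = 84 W
W' = 84 * 187 = 15708 J
= 15708 / 1000 = 15.708 kJ

15.708 kJ


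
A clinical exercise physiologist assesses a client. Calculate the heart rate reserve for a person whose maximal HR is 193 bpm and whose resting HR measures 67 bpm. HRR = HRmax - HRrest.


HRmax = 193 bpm
HRrest = 67 bpm
HRR = 193 - 67 = 126 bpm

126 bpm


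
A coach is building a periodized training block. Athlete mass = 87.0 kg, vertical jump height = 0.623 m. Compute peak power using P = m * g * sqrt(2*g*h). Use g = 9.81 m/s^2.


sqrt(2 * 9.81 * 0.623) = sqrt(12.22326) = 3.496178 m/s
P = 87.0 * 9.81 * 3.496178
= 2983.88 W

2983.88 W


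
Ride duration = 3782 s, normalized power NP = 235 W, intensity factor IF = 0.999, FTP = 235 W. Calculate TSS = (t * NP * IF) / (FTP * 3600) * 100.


Numerator = 3782 * 235 * 0.999 = 887881.23
Denominator = 235 * 3600 = 846000
TSS = 887881.23 / 846000 * 100
= 104.95

104.95 TSS


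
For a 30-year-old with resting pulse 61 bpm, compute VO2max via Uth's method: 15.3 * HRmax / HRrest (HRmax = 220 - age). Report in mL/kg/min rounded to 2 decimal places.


Step 1: HRmax = 220 - 30 = 190 bpm
Step 2: Ratio = 190 / 61 = 3.1148
Step 3: VO2max = 15.3 * 3.1148 = 47.66 mL/kg/min

47.66 mL/kg/min


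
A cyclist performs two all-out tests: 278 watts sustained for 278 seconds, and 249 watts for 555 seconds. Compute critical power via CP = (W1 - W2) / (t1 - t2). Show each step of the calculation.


W1 = P1 * t1 = 278 * 278 = 77284 J
W2 = P2 * t2 = 249 * 555 = 138195 J
CP = (77284 - 138195) / (278 - 555)
= 219.9 W

219.9 W


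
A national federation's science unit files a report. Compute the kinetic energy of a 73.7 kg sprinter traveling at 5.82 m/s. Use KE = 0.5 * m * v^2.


Velocity squared = 33.8724
KE = 0.5 * 73.7 * 33.8724 = 1248.2 J

1248.2 J


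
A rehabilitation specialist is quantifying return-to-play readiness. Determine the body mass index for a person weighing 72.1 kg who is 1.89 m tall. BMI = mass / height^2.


BMI = mass / height^2
= 72.1 / 1.89^2
= 72.1 / 3.5721
= 20.18 kg/m^2

20.18 kg/m^2


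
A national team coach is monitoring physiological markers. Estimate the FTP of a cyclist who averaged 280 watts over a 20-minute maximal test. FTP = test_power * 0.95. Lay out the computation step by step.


FTP = 280 * 0.95 = 266.0 W

266.0 W


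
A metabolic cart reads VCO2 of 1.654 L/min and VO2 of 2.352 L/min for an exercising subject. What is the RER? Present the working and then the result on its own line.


RER = VCO2 / VO2 = 1.654 / 2.352 = 0.7032

0.7032


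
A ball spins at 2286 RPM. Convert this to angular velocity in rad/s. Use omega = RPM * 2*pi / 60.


omega = 2286 * 2 * pi / 60
= 2286 * 6.28318531 / 60
= 14363.362 / 60
= 239.389 rad/s

239.389 rad/s


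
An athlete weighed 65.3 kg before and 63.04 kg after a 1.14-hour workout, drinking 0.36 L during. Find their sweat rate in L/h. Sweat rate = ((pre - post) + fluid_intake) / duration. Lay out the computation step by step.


Body mass change = 2.26 kg
Total sweat loss = 2.26 + 0.36 = 2.62 L
Rate = 2.62 / 1.14 = 2.298 L/h

2.298 L/h


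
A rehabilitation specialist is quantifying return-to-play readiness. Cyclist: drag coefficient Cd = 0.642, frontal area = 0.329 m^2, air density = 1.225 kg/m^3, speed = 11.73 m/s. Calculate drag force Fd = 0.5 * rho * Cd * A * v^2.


v^2 = 11.73^2 = 137.5929
Fd = 0.5 * 1.225 * 0.642 * 0.329 * 137.5929
= 17.801 N

17.801 N


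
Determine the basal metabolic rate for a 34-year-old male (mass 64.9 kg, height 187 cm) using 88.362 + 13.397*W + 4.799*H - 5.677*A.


BMR = 88.362 + 13.397*64.9 + 4.799*187 - 5.677*34
= 1662.22 kcal/day

1662.22 kcal/day


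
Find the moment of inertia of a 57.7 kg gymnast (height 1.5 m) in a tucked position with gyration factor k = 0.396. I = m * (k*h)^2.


Radius of gyration = 0.396 * 1.5 = 0.594 m
I = 57.7 * 0.594^2
= 57.7 * 0.352836
= 20.359 kg*m^2

20.359 kg*m^2


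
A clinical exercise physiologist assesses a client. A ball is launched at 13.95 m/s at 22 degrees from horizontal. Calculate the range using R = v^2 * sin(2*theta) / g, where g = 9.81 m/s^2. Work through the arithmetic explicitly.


sin(2 * 22) = sin(44) = 0.694658
v^2 = 13.95^2 = 194.6025
R = 194.6025 * 0.694658 / 9.81
= 13.78 m

13.78 m


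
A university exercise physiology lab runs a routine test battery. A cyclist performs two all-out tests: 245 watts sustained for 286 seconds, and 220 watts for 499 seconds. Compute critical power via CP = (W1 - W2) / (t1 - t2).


W1 = P1 * t1 = 245 * 286 = 70070 J
W2 = P2 * t2 = 220 * 499 = 109780 J
CP = (70070 - 109780) / (286 - 499)
= 186.43 W

186.43 W


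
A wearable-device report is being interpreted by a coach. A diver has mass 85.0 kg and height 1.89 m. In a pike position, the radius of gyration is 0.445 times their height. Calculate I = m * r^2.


r = 0.445 * 1.89 = 0.84105 m
I = m * r^2 = 85.0 * 0.707365 = 60.126 kg*m^2

60.126 kg*m^2


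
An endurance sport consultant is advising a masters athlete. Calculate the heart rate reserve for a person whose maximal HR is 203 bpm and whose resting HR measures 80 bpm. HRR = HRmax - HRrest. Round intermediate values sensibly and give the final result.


HRmax = 203 bpm
HRrest = 80 bpm
HRR = 203 - 80 = 123 bpm

123 bpm


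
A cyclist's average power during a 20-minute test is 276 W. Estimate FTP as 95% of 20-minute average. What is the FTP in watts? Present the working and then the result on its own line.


FTP = 20-min power * 0.95
= 276 * 0.95
= 262.2 W

262.2 W


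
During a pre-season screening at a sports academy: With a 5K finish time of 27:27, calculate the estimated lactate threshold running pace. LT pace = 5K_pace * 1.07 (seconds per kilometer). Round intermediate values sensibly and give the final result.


Race duration = 1647 s for 5 km
Average pace = 1647 / 5 = 329.4 s/km
LT pace = 329.4 * 1.07
= 352.46 s/km

352.46 s/km


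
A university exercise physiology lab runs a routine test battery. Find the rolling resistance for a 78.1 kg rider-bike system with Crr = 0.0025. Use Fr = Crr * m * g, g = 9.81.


m * g = 78.1 * 9.81 = 766.161 N
Fr = 0.0025 * 766.161 = 1.915 N

1.915 N


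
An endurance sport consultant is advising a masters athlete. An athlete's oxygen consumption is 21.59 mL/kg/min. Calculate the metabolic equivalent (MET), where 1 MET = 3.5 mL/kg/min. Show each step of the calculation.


MET = VO2 / 3.5
= 21.59 / 3.5
= 6.17 METs

6.17 METs


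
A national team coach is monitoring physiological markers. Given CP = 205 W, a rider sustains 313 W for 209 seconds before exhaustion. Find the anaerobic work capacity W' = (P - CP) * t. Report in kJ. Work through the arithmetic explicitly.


Excess power = 313 - 205 = 108 W
Work above CP = 108 * 209 = 22572 J
W' = 22.572 kJ

22.572 kJ


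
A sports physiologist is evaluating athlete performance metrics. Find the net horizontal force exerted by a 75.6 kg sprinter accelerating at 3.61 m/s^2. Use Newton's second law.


Newton's second law: F = m * a
F = 75.6 * 3.61 = 272.92 N

272.92 N


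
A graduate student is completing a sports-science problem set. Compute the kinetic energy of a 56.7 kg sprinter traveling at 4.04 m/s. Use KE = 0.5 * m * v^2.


Velocity squared = 16.3216
KE = 0.5 * 56.7 * 16.3216 = 462.72 J

462.72 J


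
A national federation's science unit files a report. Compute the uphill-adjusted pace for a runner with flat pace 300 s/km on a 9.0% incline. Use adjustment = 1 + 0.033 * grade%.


Adjustment factor = 1 + 0.033 * 9.0 = 1.297
Grade-adjusted pace = 300 * 1.297 = 389.1 s/km

389.1 s/km


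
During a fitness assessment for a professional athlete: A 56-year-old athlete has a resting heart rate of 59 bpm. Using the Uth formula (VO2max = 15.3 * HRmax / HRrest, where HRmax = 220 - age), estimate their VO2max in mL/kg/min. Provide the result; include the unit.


HRmax = 220 - 56 = 164 bpm
Ratio = HRmax / HRrest = 164 / 59 = 2.7797
VO2max = 15.3 * 2.7797 = 42.53 mL/kg/min

42.53 mL/kg/min


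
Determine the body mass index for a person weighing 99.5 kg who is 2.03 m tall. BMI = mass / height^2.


BMI = mass / height^2
= 99.5 / 2.03^2
= 99.5 / 4.1209
= 24.15 kg/m^2

24.15 kg/m^2


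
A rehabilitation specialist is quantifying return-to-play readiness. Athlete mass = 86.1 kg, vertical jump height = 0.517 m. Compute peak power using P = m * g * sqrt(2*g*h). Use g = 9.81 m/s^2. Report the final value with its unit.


sqrt(2 * 9.81 * 0.517) = sqrt(10.14354) = 3.184892 m/s
P = 86.1 * 9.81 * 3.184892
= 2690.09 W

2690.09 W


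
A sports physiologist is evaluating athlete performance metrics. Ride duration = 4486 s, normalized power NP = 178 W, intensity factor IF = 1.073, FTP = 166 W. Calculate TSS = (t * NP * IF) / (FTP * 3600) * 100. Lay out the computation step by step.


Numerator = 4486 * 178 * 1.073 = 856799.084
Denominator = 166 * 3600 = 597600
TSS = 856799.084 / 597600 * 100
= 143.37

143.37 TSS


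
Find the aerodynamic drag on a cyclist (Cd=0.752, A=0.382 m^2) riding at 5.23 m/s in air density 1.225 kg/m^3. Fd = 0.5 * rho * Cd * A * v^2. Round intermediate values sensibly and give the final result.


Fd = 0.5 * 1.225 * 0.752 * 0.382 * 5.23^2
= 0.5 * 1.225 * 0.752 * 0.382 * 27.3529
= 4.813 N

4.813 N


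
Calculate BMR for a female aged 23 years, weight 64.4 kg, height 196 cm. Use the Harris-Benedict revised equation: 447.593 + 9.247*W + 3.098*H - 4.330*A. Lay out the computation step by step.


Substituting values:
W term = 9.247 * 64.4 = 595.5068
H term = 3.098 * 196 = 607.208
A term = 4.330 * 23 = 99.59
BMR = 1550.72 kcal/day

1550.72 kcal/day


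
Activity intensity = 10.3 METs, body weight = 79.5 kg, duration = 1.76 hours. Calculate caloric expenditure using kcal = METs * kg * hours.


kcal = 10.3 * 79.5 * 1.76
= 818.85 * 1.76
= 1441.18 kcal

1441.18 kcal


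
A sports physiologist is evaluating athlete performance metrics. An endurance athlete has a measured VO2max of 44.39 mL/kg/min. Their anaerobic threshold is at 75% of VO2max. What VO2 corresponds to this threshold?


Anaerobic threshold VO2 = VO2max * 75%
= 44.39 * 0.75
= 33.29 mL/kg/min

33.29 mL/kg/min


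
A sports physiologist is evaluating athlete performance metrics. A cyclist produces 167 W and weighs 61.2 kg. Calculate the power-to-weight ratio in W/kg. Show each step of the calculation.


P/W = power / mass
= 167 / 61.2
= 2.729 W/kg

2.729 W/kg


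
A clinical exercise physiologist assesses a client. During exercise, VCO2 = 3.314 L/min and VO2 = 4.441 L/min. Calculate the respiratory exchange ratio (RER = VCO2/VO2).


RER = VCO2 / VO2
= 3.314 / 4.441
= 0.7462

0.7462


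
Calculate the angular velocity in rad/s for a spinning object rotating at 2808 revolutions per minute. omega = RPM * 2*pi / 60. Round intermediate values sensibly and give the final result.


omega = RPM * 2*pi / 60
= 2808 * 6.28318531 / 60
= 294.053 rad/s

294.053 rad/s


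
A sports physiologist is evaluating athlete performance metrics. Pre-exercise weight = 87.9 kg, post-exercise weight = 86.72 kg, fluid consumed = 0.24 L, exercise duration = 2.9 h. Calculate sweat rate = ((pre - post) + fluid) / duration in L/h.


Weight loss = 87.9 - 86.72 = 1.18 kg (approx L)
Total sweat = 1.18 + 0.24 = 1.42 L
Sweat rate = 1.42 / 2.9 = 0.49 L/h

0.49 L/h


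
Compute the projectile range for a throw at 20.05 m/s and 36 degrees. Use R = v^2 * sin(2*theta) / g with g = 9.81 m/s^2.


Two times the angle = 72 degrees
sin(72) = 0.951057
R = 402.0025 * 0.951057 / 9.81 = 38.973 m

38.973 m


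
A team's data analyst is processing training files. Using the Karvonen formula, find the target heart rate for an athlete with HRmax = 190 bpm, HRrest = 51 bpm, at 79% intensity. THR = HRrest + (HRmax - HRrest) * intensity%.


HRR = 190 - 51 = 139
THR = 51 + 139 * 0.79
= 51 + 109.81
= 160.81 bpm

160.81 bpm


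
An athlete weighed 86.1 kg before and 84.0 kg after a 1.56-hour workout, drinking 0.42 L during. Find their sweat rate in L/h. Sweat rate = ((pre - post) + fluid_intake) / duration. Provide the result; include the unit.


Body mass change = 2.1 kg
Total sweat loss = 2.1 + 0.42 = 2.52 L
Rate = 2.52 / 1.56 = 1.615 L/h

1.615 L/h


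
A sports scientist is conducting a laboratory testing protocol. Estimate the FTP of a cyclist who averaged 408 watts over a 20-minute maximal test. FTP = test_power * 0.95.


FTP = 408 * 0.95 = 387.6 W

387.6 W


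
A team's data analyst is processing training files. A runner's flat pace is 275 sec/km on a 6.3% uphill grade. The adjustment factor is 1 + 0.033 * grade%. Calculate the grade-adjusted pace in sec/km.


Factor = 1 + 0.033 * 6.3 = 1.2079
Adjusted pace = 275 * 1.2079
= 332.17 sec/km

332.17 s/km


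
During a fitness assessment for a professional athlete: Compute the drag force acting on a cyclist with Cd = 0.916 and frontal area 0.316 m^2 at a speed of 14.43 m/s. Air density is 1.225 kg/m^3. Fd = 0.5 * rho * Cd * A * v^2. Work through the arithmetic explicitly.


Step 1: v^2 = 208.2249
Step 2: Fd = 0.5 * 1.225 * 0.916 * 0.316 * 208.2249
= 36.917 N

36.917 N


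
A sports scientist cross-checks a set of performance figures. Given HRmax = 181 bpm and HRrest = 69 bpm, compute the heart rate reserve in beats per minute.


Heart rate reserve = maximum HR minus resting HR
HRR = 181 - 69 = 112 bpm

112 bpm


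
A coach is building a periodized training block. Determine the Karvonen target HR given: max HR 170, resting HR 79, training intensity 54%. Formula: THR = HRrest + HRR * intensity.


HRR = HRmax - HRrest = 170 - 79 = 91
THR = 79 + 91 * 0.54
= 128.14 bpm

128.14 bpm


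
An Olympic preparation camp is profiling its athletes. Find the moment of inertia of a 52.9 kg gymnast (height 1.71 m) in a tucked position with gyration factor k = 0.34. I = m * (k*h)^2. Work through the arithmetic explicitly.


Radius of gyration = 0.34 * 1.71 = 0.5814 m
I = 52.9 * 0.5814^2
= 52.9 * 0.338026
= 17.882 kg*m^2

17.882 kg*m^2


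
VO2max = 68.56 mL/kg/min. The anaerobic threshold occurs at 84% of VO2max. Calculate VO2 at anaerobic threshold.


AT fraction = 84 / 100 = 0.84
AT VO2 = 68.56 * 0.84
= 57.59 mL/kg/min

57.59 mL/kg/min


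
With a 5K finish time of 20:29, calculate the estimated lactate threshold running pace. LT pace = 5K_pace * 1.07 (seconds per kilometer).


Race duration = 1229 s for 5 km
Average pace = 1229 / 5 = 245.8 s/km
LT pace = 245.8 * 1.07
= 263.01 s/km

263.01 s/km


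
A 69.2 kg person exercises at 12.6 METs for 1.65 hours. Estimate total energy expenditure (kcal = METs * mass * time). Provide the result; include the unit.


Energy = METs * mass(kg) * time(h)
= 12.6 * 69.2 * 1.65
= 1438.67 kcal

1438.67 kcal


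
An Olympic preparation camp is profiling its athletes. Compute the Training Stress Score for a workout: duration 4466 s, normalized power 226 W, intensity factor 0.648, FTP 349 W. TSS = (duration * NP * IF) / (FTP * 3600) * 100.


Product = 4466 * 226 * 0.648 = 654036.768
Base = 349 * 3600 = 1256400
TSS = 654036.768 / 1256400 * 100 = 52.06

52.06 TSS


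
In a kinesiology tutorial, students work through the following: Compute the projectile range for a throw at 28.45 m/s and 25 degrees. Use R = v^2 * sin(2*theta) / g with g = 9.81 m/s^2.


Two times the angle = 50 degrees
sin(50) = 0.766044
R = 809.4025 * 0.766044 / 9.81 = 63.205 m

63.205 m


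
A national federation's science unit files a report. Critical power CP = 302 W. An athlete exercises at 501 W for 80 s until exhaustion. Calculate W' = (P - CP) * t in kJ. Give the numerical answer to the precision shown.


P - CP = 501 - 302 = 199 W
W' = 199 * 80 = 15920 J
= 15920 / 1000 = 15.92 kJ

15.92 kJ


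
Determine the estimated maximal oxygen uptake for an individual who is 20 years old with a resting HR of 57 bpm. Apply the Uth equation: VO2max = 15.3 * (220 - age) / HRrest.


HRmax = 220 - 20 = 200
VO2max = 15.3 * (200 / 57)
= 15.3 * 3.5088
= 53.68 mL/kg/min

53.68 mL/kg/min


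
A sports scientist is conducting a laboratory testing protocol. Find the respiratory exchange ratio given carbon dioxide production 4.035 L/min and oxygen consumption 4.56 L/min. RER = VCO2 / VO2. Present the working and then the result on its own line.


VCO2 = 4.035 L/min
VO2 = 4.56 L/min
RER = 4.035 / 4.56 = 0.8849

0.8849


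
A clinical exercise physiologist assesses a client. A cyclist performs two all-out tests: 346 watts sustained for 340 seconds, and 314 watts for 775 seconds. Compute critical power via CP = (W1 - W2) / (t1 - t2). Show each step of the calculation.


W1 = P1 * t1 = 346 * 340 = 117640 J
W2 = P2 * t2 = 314 * 775 = 243350 J
CP = (117640 - 243350) / (340 - 775)
= 288.99 W

288.99 W


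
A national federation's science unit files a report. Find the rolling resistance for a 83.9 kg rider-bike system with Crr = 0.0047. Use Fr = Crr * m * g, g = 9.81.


m * g = 83.9 * 9.81 = 823.059 N
Fr = 0.0047 * 823.059 = 3.868 N

3.868 N


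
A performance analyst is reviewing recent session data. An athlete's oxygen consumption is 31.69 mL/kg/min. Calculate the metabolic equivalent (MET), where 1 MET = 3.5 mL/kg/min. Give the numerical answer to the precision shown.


MET = VO2 / 3.5
= 31.69 / 3.5
= 9.05 METs

9.05 METs


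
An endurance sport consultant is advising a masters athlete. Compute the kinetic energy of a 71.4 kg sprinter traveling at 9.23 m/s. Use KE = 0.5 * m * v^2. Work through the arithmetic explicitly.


Velocity squared = 85.1929
KE = 0.5 * 71.4 * 85.1929 = 3041.39 J

3041.39 J


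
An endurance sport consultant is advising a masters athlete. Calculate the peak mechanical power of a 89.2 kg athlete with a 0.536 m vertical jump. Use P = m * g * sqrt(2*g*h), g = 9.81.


First, sqrt(2gh) = sqrt(2 * 9.81 * 0.536)
= sqrt(10.51632) = 3.242888 m/s
Power = 89.2 * 9.81 * 3.242888 = 2837.7 W

2837.7 W


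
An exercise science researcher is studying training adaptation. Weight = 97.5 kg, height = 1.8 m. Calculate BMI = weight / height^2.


height^2 = 1.8^2 = 3.24
BMI = 97.5 / 3.24 = 30.09 kg/m^2

30.09 kg/m^2


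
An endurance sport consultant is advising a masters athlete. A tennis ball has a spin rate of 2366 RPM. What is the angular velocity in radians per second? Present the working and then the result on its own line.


Convert RPM to rad/s: multiply by 2*pi and divide by 60
omega = 2366 * 2 * pi / 60
= 247.767 rad/s

247.767 rad/s


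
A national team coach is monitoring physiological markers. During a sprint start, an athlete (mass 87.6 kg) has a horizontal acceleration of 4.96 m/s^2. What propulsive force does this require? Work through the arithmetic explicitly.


Propulsive force = mass * acceleration
= 87.6 kg * 4.96 m/s^2
= 434.5 N

434.5 N


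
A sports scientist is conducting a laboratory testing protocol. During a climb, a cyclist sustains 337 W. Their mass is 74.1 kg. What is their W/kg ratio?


Power-to-weight = 337 W / 74.1 kg
= 4.548 W/kg

4.548 W/kg


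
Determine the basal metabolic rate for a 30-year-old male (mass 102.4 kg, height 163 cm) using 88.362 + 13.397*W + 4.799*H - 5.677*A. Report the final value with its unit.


BMR = 88.362 + 13.397*102.4 + 4.799*163 - 5.677*30
= 2072.14 kcal/day

2072.14 kcal/day


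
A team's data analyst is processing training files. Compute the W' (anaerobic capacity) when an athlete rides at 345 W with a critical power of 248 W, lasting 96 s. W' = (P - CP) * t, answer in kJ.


Above-CP power = 97 W
Duration = 96 s
W' = 97 * 96 = 9312 J
Convert: 9312 / 1000 = 9.312 kJ

9.312 kJ


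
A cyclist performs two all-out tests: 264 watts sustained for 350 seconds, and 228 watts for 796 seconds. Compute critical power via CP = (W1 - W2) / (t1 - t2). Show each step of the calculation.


W1 = P1 * t1 = 264 * 350 = 92400 J
W2 = P2 * t2 = 228 * 796 = 181488 J
CP = (92400 - 181488) / (350 - 796)
= 199.75 W

199.75 W


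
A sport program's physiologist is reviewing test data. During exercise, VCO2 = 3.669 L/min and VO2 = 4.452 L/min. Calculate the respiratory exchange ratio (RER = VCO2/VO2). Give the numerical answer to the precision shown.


RER = VCO2 / VO2
= 3.669 / 4.452
= 0.8241

0.8241


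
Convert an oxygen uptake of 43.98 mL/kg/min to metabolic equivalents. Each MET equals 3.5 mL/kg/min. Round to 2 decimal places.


One MET = 3.5 mL/kg/min
Number of METs = 43.98 / 3.5
= 12.57 METs

12.57 METs


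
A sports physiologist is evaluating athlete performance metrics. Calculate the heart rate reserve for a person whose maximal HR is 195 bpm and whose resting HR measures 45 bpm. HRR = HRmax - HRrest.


HRmax = 195 bpm
HRrest = 45 bpm
HRR = 195 - 45 = 150 bpm

150 bpm


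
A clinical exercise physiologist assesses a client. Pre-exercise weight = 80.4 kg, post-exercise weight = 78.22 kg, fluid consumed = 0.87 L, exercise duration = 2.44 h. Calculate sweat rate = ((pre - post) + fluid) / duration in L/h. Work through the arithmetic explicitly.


Weight loss = 80.4 - 78.22 = 2.18 kg (approx L)
Total sweat = 2.18 + 0.87 = 3.05 L
Sweat rate = 3.05 / 2.44 = 1.25 L/h

1.25 L/h


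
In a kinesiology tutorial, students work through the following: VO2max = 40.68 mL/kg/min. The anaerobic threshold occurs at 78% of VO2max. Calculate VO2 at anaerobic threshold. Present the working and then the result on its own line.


AT fraction = 78 / 100 = 0.78
AT VO2 = 40.68 * 0.78
= 31.73 mL/kg/min

31.73 mL/kg/min


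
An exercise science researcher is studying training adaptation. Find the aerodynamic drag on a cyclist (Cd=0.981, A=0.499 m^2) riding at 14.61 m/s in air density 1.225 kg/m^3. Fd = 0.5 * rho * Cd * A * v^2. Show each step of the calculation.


Fd = 0.5 * 1.225 * 0.981 * 0.499 * 14.61^2
= 0.5 * 1.225 * 0.981 * 0.499 * 213.4521
= 63.999 N

63.999 N
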